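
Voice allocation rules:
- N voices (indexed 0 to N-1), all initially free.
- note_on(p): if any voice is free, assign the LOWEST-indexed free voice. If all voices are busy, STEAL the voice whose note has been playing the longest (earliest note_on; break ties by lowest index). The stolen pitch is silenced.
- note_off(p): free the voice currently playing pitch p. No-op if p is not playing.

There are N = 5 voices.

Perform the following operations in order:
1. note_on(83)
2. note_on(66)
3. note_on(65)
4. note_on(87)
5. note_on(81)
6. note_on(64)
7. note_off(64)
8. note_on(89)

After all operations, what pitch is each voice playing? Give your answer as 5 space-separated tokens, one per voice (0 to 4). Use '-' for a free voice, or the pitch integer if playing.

Answer: 89 66 65 87 81

Derivation:
Op 1: note_on(83): voice 0 is free -> assigned | voices=[83 - - - -]
Op 2: note_on(66): voice 1 is free -> assigned | voices=[83 66 - - -]
Op 3: note_on(65): voice 2 is free -> assigned | voices=[83 66 65 - -]
Op 4: note_on(87): voice 3 is free -> assigned | voices=[83 66 65 87 -]
Op 5: note_on(81): voice 4 is free -> assigned | voices=[83 66 65 87 81]
Op 6: note_on(64): all voices busy, STEAL voice 0 (pitch 83, oldest) -> assign | voices=[64 66 65 87 81]
Op 7: note_off(64): free voice 0 | voices=[- 66 65 87 81]
Op 8: note_on(89): voice 0 is free -> assigned | voices=[89 66 65 87 81]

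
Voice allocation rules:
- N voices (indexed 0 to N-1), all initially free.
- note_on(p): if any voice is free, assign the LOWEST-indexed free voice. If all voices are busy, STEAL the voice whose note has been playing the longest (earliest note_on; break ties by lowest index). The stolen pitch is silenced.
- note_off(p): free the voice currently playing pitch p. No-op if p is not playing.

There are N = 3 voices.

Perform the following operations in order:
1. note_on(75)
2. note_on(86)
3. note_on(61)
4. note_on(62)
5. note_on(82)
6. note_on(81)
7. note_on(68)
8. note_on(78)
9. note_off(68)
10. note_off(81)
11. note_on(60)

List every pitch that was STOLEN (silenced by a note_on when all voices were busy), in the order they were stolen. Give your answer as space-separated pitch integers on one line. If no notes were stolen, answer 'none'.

Answer: 75 86 61 62 82

Derivation:
Op 1: note_on(75): voice 0 is free -> assigned | voices=[75 - -]
Op 2: note_on(86): voice 1 is free -> assigned | voices=[75 86 -]
Op 3: note_on(61): voice 2 is free -> assigned | voices=[75 86 61]
Op 4: note_on(62): all voices busy, STEAL voice 0 (pitch 75, oldest) -> assign | voices=[62 86 61]
Op 5: note_on(82): all voices busy, STEAL voice 1 (pitch 86, oldest) -> assign | voices=[62 82 61]
Op 6: note_on(81): all voices busy, STEAL voice 2 (pitch 61, oldest) -> assign | voices=[62 82 81]
Op 7: note_on(68): all voices busy, STEAL voice 0 (pitch 62, oldest) -> assign | voices=[68 82 81]
Op 8: note_on(78): all voices busy, STEAL voice 1 (pitch 82, oldest) -> assign | voices=[68 78 81]
Op 9: note_off(68): free voice 0 | voices=[- 78 81]
Op 10: note_off(81): free voice 2 | voices=[- 78 -]
Op 11: note_on(60): voice 0 is free -> assigned | voices=[60 78 -]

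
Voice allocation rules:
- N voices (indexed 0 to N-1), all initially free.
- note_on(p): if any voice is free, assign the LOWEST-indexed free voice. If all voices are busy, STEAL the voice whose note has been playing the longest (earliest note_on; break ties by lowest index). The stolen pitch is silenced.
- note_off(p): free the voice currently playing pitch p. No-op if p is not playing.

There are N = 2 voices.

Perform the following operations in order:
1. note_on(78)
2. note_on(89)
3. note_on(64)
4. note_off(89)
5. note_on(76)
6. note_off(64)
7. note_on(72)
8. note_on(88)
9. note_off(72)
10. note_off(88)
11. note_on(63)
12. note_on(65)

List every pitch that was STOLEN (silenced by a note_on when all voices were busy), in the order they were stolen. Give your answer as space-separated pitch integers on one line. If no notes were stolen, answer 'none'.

Op 1: note_on(78): voice 0 is free -> assigned | voices=[78 -]
Op 2: note_on(89): voice 1 is free -> assigned | voices=[78 89]
Op 3: note_on(64): all voices busy, STEAL voice 0 (pitch 78, oldest) -> assign | voices=[64 89]
Op 4: note_off(89): free voice 1 | voices=[64 -]
Op 5: note_on(76): voice 1 is free -> assigned | voices=[64 76]
Op 6: note_off(64): free voice 0 | voices=[- 76]
Op 7: note_on(72): voice 0 is free -> assigned | voices=[72 76]
Op 8: note_on(88): all voices busy, STEAL voice 1 (pitch 76, oldest) -> assign | voices=[72 88]
Op 9: note_off(72): free voice 0 | voices=[- 88]
Op 10: note_off(88): free voice 1 | voices=[- -]
Op 11: note_on(63): voice 0 is free -> assigned | voices=[63 -]
Op 12: note_on(65): voice 1 is free -> assigned | voices=[63 65]

Answer: 78 76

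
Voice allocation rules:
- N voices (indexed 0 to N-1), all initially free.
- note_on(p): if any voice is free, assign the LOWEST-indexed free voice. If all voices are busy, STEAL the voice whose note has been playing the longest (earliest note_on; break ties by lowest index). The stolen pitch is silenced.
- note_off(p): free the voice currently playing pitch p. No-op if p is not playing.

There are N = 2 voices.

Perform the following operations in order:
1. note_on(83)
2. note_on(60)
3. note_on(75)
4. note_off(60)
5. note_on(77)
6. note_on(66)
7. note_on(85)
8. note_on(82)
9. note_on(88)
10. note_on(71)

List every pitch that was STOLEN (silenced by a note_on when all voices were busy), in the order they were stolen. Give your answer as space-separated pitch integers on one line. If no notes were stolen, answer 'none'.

Answer: 83 75 77 66 85 82

Derivation:
Op 1: note_on(83): voice 0 is free -> assigned | voices=[83 -]
Op 2: note_on(60): voice 1 is free -> assigned | voices=[83 60]
Op 3: note_on(75): all voices busy, STEAL voice 0 (pitch 83, oldest) -> assign | voices=[75 60]
Op 4: note_off(60): free voice 1 | voices=[75 -]
Op 5: note_on(77): voice 1 is free -> assigned | voices=[75 77]
Op 6: note_on(66): all voices busy, STEAL voice 0 (pitch 75, oldest) -> assign | voices=[66 77]
Op 7: note_on(85): all voices busy, STEAL voice 1 (pitch 77, oldest) -> assign | voices=[66 85]
Op 8: note_on(82): all voices busy, STEAL voice 0 (pitch 66, oldest) -> assign | voices=[82 85]
Op 9: note_on(88): all voices busy, STEAL voice 1 (pitch 85, oldest) -> assign | voices=[82 88]
Op 10: note_on(71): all voices busy, STEAL voice 0 (pitch 82, oldest) -> assign | voices=[71 88]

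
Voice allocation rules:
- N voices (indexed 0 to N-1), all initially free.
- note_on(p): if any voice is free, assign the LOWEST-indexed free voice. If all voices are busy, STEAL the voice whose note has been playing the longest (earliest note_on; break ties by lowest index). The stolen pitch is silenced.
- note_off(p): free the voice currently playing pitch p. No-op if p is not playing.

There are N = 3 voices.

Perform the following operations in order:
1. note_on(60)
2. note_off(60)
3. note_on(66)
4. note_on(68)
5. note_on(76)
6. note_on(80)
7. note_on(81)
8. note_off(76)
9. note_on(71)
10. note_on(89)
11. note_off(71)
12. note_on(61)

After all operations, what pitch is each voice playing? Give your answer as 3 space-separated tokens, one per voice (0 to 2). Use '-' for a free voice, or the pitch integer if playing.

Op 1: note_on(60): voice 0 is free -> assigned | voices=[60 - -]
Op 2: note_off(60): free voice 0 | voices=[- - -]
Op 3: note_on(66): voice 0 is free -> assigned | voices=[66 - -]
Op 4: note_on(68): voice 1 is free -> assigned | voices=[66 68 -]
Op 5: note_on(76): voice 2 is free -> assigned | voices=[66 68 76]
Op 6: note_on(80): all voices busy, STEAL voice 0 (pitch 66, oldest) -> assign | voices=[80 68 76]
Op 7: note_on(81): all voices busy, STEAL voice 1 (pitch 68, oldest) -> assign | voices=[80 81 76]
Op 8: note_off(76): free voice 2 | voices=[80 81 -]
Op 9: note_on(71): voice 2 is free -> assigned | voices=[80 81 71]
Op 10: note_on(89): all voices busy, STEAL voice 0 (pitch 80, oldest) -> assign | voices=[89 81 71]
Op 11: note_off(71): free voice 2 | voices=[89 81 -]
Op 12: note_on(61): voice 2 is free -> assigned | voices=[89 81 61]

Answer: 89 81 61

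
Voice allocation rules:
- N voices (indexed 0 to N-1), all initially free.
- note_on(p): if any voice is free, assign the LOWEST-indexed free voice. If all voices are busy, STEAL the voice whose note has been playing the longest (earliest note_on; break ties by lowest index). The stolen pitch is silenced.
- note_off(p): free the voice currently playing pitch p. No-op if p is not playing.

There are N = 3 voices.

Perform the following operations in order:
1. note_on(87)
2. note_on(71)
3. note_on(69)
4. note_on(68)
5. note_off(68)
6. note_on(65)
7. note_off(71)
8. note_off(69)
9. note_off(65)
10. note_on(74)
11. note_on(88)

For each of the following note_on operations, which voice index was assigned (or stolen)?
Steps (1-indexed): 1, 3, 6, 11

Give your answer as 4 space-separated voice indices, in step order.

Op 1: note_on(87): voice 0 is free -> assigned | voices=[87 - -]
Op 2: note_on(71): voice 1 is free -> assigned | voices=[87 71 -]
Op 3: note_on(69): voice 2 is free -> assigned | voices=[87 71 69]
Op 4: note_on(68): all voices busy, STEAL voice 0 (pitch 87, oldest) -> assign | voices=[68 71 69]
Op 5: note_off(68): free voice 0 | voices=[- 71 69]
Op 6: note_on(65): voice 0 is free -> assigned | voices=[65 71 69]
Op 7: note_off(71): free voice 1 | voices=[65 - 69]
Op 8: note_off(69): free voice 2 | voices=[65 - -]
Op 9: note_off(65): free voice 0 | voices=[- - -]
Op 10: note_on(74): voice 0 is free -> assigned | voices=[74 - -]
Op 11: note_on(88): voice 1 is free -> assigned | voices=[74 88 -]

Answer: 0 2 0 1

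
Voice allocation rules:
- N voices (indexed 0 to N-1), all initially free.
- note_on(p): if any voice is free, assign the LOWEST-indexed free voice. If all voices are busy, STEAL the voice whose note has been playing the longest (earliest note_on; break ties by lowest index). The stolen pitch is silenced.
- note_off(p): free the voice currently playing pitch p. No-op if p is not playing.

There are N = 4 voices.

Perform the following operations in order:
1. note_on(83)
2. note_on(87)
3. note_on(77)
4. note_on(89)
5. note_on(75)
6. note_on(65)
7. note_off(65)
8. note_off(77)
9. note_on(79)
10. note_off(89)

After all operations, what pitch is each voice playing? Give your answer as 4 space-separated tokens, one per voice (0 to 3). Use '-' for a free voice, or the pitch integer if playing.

Answer: 75 79 - -

Derivation:
Op 1: note_on(83): voice 0 is free -> assigned | voices=[83 - - -]
Op 2: note_on(87): voice 1 is free -> assigned | voices=[83 87 - -]
Op 3: note_on(77): voice 2 is free -> assigned | voices=[83 87 77 -]
Op 4: note_on(89): voice 3 is free -> assigned | voices=[83 87 77 89]
Op 5: note_on(75): all voices busy, STEAL voice 0 (pitch 83, oldest) -> assign | voices=[75 87 77 89]
Op 6: note_on(65): all voices busy, STEAL voice 1 (pitch 87, oldest) -> assign | voices=[75 65 77 89]
Op 7: note_off(65): free voice 1 | voices=[75 - 77 89]
Op 8: note_off(77): free voice 2 | voices=[75 - - 89]
Op 9: note_on(79): voice 1 is free -> assigned | voices=[75 79 - 89]
Op 10: note_off(89): free voice 3 | voices=[75 79 - -]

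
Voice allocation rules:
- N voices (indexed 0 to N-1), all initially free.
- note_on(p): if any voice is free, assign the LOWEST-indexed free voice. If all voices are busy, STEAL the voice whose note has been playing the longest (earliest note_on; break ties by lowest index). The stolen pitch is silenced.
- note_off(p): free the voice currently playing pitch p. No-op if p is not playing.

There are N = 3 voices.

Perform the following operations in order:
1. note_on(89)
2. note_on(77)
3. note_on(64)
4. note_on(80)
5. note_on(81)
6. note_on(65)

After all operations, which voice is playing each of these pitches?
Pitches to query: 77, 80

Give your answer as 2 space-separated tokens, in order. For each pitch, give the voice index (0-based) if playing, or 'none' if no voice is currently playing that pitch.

Answer: none 0

Derivation:
Op 1: note_on(89): voice 0 is free -> assigned | voices=[89 - -]
Op 2: note_on(77): voice 1 is free -> assigned | voices=[89 77 -]
Op 3: note_on(64): voice 2 is free -> assigned | voices=[89 77 64]
Op 4: note_on(80): all voices busy, STEAL voice 0 (pitch 89, oldest) -> assign | voices=[80 77 64]
Op 5: note_on(81): all voices busy, STEAL voice 1 (pitch 77, oldest) -> assign | voices=[80 81 64]
Op 6: note_on(65): all voices busy, STEAL voice 2 (pitch 64, oldest) -> assign | voices=[80 81 65]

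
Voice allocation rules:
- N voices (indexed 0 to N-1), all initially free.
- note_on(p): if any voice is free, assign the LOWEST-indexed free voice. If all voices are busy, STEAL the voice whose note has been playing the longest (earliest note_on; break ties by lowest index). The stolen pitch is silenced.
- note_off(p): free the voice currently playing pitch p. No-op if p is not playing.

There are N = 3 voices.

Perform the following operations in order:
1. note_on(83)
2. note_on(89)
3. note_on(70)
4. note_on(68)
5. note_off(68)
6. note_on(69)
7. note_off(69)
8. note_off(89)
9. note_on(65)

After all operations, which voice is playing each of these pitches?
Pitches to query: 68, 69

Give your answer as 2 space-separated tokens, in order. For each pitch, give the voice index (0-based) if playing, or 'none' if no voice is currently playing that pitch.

Op 1: note_on(83): voice 0 is free -> assigned | voices=[83 - -]
Op 2: note_on(89): voice 1 is free -> assigned | voices=[83 89 -]
Op 3: note_on(70): voice 2 is free -> assigned | voices=[83 89 70]
Op 4: note_on(68): all voices busy, STEAL voice 0 (pitch 83, oldest) -> assign | voices=[68 89 70]
Op 5: note_off(68): free voice 0 | voices=[- 89 70]
Op 6: note_on(69): voice 0 is free -> assigned | voices=[69 89 70]
Op 7: note_off(69): free voice 0 | voices=[- 89 70]
Op 8: note_off(89): free voice 1 | voices=[- - 70]
Op 9: note_on(65): voice 0 is free -> assigned | voices=[65 - 70]

Answer: none none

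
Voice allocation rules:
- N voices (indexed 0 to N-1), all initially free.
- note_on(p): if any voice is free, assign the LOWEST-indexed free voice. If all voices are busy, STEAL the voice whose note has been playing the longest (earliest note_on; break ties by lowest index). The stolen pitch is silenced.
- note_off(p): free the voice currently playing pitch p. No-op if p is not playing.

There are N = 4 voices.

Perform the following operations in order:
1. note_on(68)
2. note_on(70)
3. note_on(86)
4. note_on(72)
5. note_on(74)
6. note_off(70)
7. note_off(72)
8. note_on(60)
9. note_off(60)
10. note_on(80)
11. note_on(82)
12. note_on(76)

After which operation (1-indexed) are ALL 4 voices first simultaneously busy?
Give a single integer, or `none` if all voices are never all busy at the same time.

Answer: 4

Derivation:
Op 1: note_on(68): voice 0 is free -> assigned | voices=[68 - - -]
Op 2: note_on(70): voice 1 is free -> assigned | voices=[68 70 - -]
Op 3: note_on(86): voice 2 is free -> assigned | voices=[68 70 86 -]
Op 4: note_on(72): voice 3 is free -> assigned | voices=[68 70 86 72]
Op 5: note_on(74): all voices busy, STEAL voice 0 (pitch 68, oldest) -> assign | voices=[74 70 86 72]
Op 6: note_off(70): free voice 1 | voices=[74 - 86 72]
Op 7: note_off(72): free voice 3 | voices=[74 - 86 -]
Op 8: note_on(60): voice 1 is free -> assigned | voices=[74 60 86 -]
Op 9: note_off(60): free voice 1 | voices=[74 - 86 -]
Op 10: note_on(80): voice 1 is free -> assigned | voices=[74 80 86 -]
Op 11: note_on(82): voice 3 is free -> assigned | voices=[74 80 86 82]
Op 12: note_on(76): all voices busy, STEAL voice 2 (pitch 86, oldest) -> assign | voices=[74 80 76 82]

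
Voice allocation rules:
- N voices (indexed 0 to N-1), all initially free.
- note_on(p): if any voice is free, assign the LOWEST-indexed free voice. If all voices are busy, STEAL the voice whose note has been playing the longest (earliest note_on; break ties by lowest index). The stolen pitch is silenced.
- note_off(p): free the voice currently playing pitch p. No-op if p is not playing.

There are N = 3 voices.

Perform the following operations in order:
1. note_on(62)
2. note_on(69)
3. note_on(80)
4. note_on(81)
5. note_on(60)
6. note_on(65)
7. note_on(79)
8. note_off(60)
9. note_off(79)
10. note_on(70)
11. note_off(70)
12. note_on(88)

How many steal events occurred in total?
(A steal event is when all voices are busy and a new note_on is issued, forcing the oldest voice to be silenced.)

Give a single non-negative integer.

Answer: 4

Derivation:
Op 1: note_on(62): voice 0 is free -> assigned | voices=[62 - -]
Op 2: note_on(69): voice 1 is free -> assigned | voices=[62 69 -]
Op 3: note_on(80): voice 2 is free -> assigned | voices=[62 69 80]
Op 4: note_on(81): all voices busy, STEAL voice 0 (pitch 62, oldest) -> assign | voices=[81 69 80]
Op 5: note_on(60): all voices busy, STEAL voice 1 (pitch 69, oldest) -> assign | voices=[81 60 80]
Op 6: note_on(65): all voices busy, STEAL voice 2 (pitch 80, oldest) -> assign | voices=[81 60 65]
Op 7: note_on(79): all voices busy, STEAL voice 0 (pitch 81, oldest) -> assign | voices=[79 60 65]
Op 8: note_off(60): free voice 1 | voices=[79 - 65]
Op 9: note_off(79): free voice 0 | voices=[- - 65]
Op 10: note_on(70): voice 0 is free -> assigned | voices=[70 - 65]
Op 11: note_off(70): free voice 0 | voices=[- - 65]
Op 12: note_on(88): voice 0 is free -> assigned | voices=[88 - 65]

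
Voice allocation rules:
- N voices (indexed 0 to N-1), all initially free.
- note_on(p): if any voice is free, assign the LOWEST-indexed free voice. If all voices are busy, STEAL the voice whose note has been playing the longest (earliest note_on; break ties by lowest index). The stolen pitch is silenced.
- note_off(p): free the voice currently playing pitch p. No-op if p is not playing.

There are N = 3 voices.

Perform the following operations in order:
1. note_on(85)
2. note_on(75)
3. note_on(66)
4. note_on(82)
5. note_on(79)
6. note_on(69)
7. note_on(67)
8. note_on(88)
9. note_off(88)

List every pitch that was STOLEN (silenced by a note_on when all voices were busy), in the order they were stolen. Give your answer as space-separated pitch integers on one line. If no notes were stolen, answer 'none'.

Answer: 85 75 66 82 79

Derivation:
Op 1: note_on(85): voice 0 is free -> assigned | voices=[85 - -]
Op 2: note_on(75): voice 1 is free -> assigned | voices=[85 75 -]
Op 3: note_on(66): voice 2 is free -> assigned | voices=[85 75 66]
Op 4: note_on(82): all voices busy, STEAL voice 0 (pitch 85, oldest) -> assign | voices=[82 75 66]
Op 5: note_on(79): all voices busy, STEAL voice 1 (pitch 75, oldest) -> assign | voices=[82 79 66]
Op 6: note_on(69): all voices busy, STEAL voice 2 (pitch 66, oldest) -> assign | voices=[82 79 69]
Op 7: note_on(67): all voices busy, STEAL voice 0 (pitch 82, oldest) -> assign | voices=[67 79 69]
Op 8: note_on(88): all voices busy, STEAL voice 1 (pitch 79, oldest) -> assign | voices=[67 88 69]
Op 9: note_off(88): free voice 1 | voices=[67 - 69]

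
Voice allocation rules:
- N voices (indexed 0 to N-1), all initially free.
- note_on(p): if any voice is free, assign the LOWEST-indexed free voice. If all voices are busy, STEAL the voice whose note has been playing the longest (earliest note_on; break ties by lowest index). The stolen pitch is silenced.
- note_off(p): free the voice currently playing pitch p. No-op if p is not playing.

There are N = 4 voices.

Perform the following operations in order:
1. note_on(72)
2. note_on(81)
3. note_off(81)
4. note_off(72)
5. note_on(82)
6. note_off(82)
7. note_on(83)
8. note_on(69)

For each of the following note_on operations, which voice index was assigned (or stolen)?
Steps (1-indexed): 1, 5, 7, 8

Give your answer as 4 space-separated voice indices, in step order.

Answer: 0 0 0 1

Derivation:
Op 1: note_on(72): voice 0 is free -> assigned | voices=[72 - - -]
Op 2: note_on(81): voice 1 is free -> assigned | voices=[72 81 - -]
Op 3: note_off(81): free voice 1 | voices=[72 - - -]
Op 4: note_off(72): free voice 0 | voices=[- - - -]
Op 5: note_on(82): voice 0 is free -> assigned | voices=[82 - - -]
Op 6: note_off(82): free voice 0 | voices=[- - - -]
Op 7: note_on(83): voice 0 is free -> assigned | voices=[83 - - -]
Op 8: note_on(69): voice 1 is free -> assigned | voices=[83 69 - -]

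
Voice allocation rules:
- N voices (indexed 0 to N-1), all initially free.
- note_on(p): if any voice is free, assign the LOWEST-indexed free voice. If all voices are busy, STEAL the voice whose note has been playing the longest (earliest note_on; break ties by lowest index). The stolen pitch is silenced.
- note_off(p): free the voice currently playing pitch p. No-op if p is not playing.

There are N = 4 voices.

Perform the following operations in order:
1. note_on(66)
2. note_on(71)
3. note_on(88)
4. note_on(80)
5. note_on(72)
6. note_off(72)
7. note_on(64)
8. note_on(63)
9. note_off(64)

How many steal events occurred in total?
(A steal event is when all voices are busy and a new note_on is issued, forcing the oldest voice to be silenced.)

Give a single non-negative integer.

Answer: 2

Derivation:
Op 1: note_on(66): voice 0 is free -> assigned | voices=[66 - - -]
Op 2: note_on(71): voice 1 is free -> assigned | voices=[66 71 - -]
Op 3: note_on(88): voice 2 is free -> assigned | voices=[66 71 88 -]
Op 4: note_on(80): voice 3 is free -> assigned | voices=[66 71 88 80]
Op 5: note_on(72): all voices busy, STEAL voice 0 (pitch 66, oldest) -> assign | voices=[72 71 88 80]
Op 6: note_off(72): free voice 0 | voices=[- 71 88 80]
Op 7: note_on(64): voice 0 is free -> assigned | voices=[64 71 88 80]
Op 8: note_on(63): all voices busy, STEAL voice 1 (pitch 71, oldest) -> assign | voices=[64 63 88 80]
Op 9: note_off(64): free voice 0 | voices=[- 63 88 80]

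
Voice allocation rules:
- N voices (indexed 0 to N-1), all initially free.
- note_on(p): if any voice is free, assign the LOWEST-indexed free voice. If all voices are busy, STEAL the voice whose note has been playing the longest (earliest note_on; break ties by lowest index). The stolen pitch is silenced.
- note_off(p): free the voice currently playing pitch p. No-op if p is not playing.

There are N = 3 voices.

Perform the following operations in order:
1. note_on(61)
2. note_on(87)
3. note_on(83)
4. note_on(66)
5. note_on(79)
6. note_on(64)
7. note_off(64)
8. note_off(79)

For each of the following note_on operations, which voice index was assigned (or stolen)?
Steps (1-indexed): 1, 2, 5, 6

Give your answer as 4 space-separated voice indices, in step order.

Op 1: note_on(61): voice 0 is free -> assigned | voices=[61 - -]
Op 2: note_on(87): voice 1 is free -> assigned | voices=[61 87 -]
Op 3: note_on(83): voice 2 is free -> assigned | voices=[61 87 83]
Op 4: note_on(66): all voices busy, STEAL voice 0 (pitch 61, oldest) -> assign | voices=[66 87 83]
Op 5: note_on(79): all voices busy, STEAL voice 1 (pitch 87, oldest) -> assign | voices=[66 79 83]
Op 6: note_on(64): all voices busy, STEAL voice 2 (pitch 83, oldest) -> assign | voices=[66 79 64]
Op 7: note_off(64): free voice 2 | voices=[66 79 -]
Op 8: note_off(79): free voice 1 | voices=[66 - -]

Answer: 0 1 1 2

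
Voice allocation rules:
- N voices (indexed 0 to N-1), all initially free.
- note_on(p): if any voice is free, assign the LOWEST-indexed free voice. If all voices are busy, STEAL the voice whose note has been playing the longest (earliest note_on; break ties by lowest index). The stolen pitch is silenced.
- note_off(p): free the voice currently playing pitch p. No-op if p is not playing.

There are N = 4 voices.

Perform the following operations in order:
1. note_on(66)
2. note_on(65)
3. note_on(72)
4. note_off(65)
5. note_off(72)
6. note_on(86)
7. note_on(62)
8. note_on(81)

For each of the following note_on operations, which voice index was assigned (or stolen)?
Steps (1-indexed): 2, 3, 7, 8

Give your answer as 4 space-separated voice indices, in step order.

Answer: 1 2 2 3

Derivation:
Op 1: note_on(66): voice 0 is free -> assigned | voices=[66 - - -]
Op 2: note_on(65): voice 1 is free -> assigned | voices=[66 65 - -]
Op 3: note_on(72): voice 2 is free -> assigned | voices=[66 65 72 -]
Op 4: note_off(65): free voice 1 | voices=[66 - 72 -]
Op 5: note_off(72): free voice 2 | voices=[66 - - -]
Op 6: note_on(86): voice 1 is free -> assigned | voices=[66 86 - -]
Op 7: note_on(62): voice 2 is free -> assigned | voices=[66 86 62 -]
Op 8: note_on(81): voice 3 is free -> assigned | voices=[66 86 62 81]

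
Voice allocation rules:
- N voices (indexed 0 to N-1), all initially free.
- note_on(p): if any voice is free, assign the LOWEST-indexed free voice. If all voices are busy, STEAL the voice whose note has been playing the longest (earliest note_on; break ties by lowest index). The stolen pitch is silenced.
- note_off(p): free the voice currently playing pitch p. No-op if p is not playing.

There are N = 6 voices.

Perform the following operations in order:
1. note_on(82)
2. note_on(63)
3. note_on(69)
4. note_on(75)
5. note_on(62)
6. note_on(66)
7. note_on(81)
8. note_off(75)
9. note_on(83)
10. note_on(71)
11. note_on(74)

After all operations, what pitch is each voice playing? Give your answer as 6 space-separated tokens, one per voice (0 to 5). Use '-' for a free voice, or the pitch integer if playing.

Answer: 81 71 74 83 62 66

Derivation:
Op 1: note_on(82): voice 0 is free -> assigned | voices=[82 - - - - -]
Op 2: note_on(63): voice 1 is free -> assigned | voices=[82 63 - - - -]
Op 3: note_on(69): voice 2 is free -> assigned | voices=[82 63 69 - - -]
Op 4: note_on(75): voice 3 is free -> assigned | voices=[82 63 69 75 - -]
Op 5: note_on(62): voice 4 is free -> assigned | voices=[82 63 69 75 62 -]
Op 6: note_on(66): voice 5 is free -> assigned | voices=[82 63 69 75 62 66]
Op 7: note_on(81): all voices busy, STEAL voice 0 (pitch 82, oldest) -> assign | voices=[81 63 69 75 62 66]
Op 8: note_off(75): free voice 3 | voices=[81 63 69 - 62 66]
Op 9: note_on(83): voice 3 is free -> assigned | voices=[81 63 69 83 62 66]
Op 10: note_on(71): all voices busy, STEAL voice 1 (pitch 63, oldest) -> assign | voices=[81 71 69 83 62 66]
Op 11: note_on(74): all voices busy, STEAL voice 2 (pitch 69, oldest) -> assign | voices=[81 71 74 83 62 66]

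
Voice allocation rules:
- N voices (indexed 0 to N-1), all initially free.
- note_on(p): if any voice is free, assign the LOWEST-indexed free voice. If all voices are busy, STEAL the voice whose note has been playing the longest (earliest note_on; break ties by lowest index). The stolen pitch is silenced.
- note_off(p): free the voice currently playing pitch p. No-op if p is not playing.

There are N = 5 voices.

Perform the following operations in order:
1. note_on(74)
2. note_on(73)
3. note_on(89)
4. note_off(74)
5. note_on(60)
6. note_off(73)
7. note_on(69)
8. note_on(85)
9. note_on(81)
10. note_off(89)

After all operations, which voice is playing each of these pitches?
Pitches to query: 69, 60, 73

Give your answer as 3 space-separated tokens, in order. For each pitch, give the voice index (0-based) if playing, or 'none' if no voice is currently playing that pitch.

Op 1: note_on(74): voice 0 is free -> assigned | voices=[74 - - - -]
Op 2: note_on(73): voice 1 is free -> assigned | voices=[74 73 - - -]
Op 3: note_on(89): voice 2 is free -> assigned | voices=[74 73 89 - -]
Op 4: note_off(74): free voice 0 | voices=[- 73 89 - -]
Op 5: note_on(60): voice 0 is free -> assigned | voices=[60 73 89 - -]
Op 6: note_off(73): free voice 1 | voices=[60 - 89 - -]
Op 7: note_on(69): voice 1 is free -> assigned | voices=[60 69 89 - -]
Op 8: note_on(85): voice 3 is free -> assigned | voices=[60 69 89 85 -]
Op 9: note_on(81): voice 4 is free -> assigned | voices=[60 69 89 85 81]
Op 10: note_off(89): free voice 2 | voices=[60 69 - 85 81]

Answer: 1 0 none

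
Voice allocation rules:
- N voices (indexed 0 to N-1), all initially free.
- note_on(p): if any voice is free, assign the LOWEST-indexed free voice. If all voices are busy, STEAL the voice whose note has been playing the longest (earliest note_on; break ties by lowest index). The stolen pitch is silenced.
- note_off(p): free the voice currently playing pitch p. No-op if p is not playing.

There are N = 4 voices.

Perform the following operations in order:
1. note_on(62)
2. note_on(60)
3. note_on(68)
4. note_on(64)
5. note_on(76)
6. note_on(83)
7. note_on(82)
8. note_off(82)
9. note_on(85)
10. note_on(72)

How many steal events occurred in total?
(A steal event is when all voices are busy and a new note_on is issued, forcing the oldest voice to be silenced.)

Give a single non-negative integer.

Answer: 4

Derivation:
Op 1: note_on(62): voice 0 is free -> assigned | voices=[62 - - -]
Op 2: note_on(60): voice 1 is free -> assigned | voices=[62 60 - -]
Op 3: note_on(68): voice 2 is free -> assigned | voices=[62 60 68 -]
Op 4: note_on(64): voice 3 is free -> assigned | voices=[62 60 68 64]
Op 5: note_on(76): all voices busy, STEAL voice 0 (pitch 62, oldest) -> assign | voices=[76 60 68 64]
Op 6: note_on(83): all voices busy, STEAL voice 1 (pitch 60, oldest) -> assign | voices=[76 83 68 64]
Op 7: note_on(82): all voices busy, STEAL voice 2 (pitch 68, oldest) -> assign | voices=[76 83 82 64]
Op 8: note_off(82): free voice 2 | voices=[76 83 - 64]
Op 9: note_on(85): voice 2 is free -> assigned | voices=[76 83 85 64]
Op 10: note_on(72): all voices busy, STEAL voice 3 (pitch 64, oldest) -> assign | voices=[76 83 85 72]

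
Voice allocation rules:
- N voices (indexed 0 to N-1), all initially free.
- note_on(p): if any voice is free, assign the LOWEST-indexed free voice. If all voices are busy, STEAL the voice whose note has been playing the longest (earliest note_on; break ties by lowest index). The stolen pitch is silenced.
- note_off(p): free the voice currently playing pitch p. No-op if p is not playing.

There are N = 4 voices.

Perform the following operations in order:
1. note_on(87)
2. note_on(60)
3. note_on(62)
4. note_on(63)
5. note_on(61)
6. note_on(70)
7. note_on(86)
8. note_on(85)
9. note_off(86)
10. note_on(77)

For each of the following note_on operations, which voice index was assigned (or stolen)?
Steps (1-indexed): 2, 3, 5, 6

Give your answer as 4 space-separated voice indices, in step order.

Answer: 1 2 0 1

Derivation:
Op 1: note_on(87): voice 0 is free -> assigned | voices=[87 - - -]
Op 2: note_on(60): voice 1 is free -> assigned | voices=[87 60 - -]
Op 3: note_on(62): voice 2 is free -> assigned | voices=[87 60 62 -]
Op 4: note_on(63): voice 3 is free -> assigned | voices=[87 60 62 63]
Op 5: note_on(61): all voices busy, STEAL voice 0 (pitch 87, oldest) -> assign | voices=[61 60 62 63]
Op 6: note_on(70): all voices busy, STEAL voice 1 (pitch 60, oldest) -> assign | voices=[61 70 62 63]
Op 7: note_on(86): all voices busy, STEAL voice 2 (pitch 62, oldest) -> assign | voices=[61 70 86 63]
Op 8: note_on(85): all voices busy, STEAL voice 3 (pitch 63, oldest) -> assign | voices=[61 70 86 85]
Op 9: note_off(86): free voice 2 | voices=[61 70 - 85]
Op 10: note_on(77): voice 2 is free -> assigned | voices=[61 70 77 85]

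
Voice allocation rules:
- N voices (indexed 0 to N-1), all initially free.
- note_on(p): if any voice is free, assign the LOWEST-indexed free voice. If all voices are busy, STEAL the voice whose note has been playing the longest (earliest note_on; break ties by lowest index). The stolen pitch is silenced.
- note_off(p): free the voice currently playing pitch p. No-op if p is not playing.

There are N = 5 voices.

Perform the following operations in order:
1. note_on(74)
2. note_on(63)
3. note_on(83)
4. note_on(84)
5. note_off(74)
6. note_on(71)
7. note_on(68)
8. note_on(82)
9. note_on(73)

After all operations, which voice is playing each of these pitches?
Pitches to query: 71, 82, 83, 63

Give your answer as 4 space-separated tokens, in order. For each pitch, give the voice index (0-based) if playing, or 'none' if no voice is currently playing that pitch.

Op 1: note_on(74): voice 0 is free -> assigned | voices=[74 - - - -]
Op 2: note_on(63): voice 1 is free -> assigned | voices=[74 63 - - -]
Op 3: note_on(83): voice 2 is free -> assigned | voices=[74 63 83 - -]
Op 4: note_on(84): voice 3 is free -> assigned | voices=[74 63 83 84 -]
Op 5: note_off(74): free voice 0 | voices=[- 63 83 84 -]
Op 6: note_on(71): voice 0 is free -> assigned | voices=[71 63 83 84 -]
Op 7: note_on(68): voice 4 is free -> assigned | voices=[71 63 83 84 68]
Op 8: note_on(82): all voices busy, STEAL voice 1 (pitch 63, oldest) -> assign | voices=[71 82 83 84 68]
Op 9: note_on(73): all voices busy, STEAL voice 2 (pitch 83, oldest) -> assign | voices=[71 82 73 84 68]

Answer: 0 1 none none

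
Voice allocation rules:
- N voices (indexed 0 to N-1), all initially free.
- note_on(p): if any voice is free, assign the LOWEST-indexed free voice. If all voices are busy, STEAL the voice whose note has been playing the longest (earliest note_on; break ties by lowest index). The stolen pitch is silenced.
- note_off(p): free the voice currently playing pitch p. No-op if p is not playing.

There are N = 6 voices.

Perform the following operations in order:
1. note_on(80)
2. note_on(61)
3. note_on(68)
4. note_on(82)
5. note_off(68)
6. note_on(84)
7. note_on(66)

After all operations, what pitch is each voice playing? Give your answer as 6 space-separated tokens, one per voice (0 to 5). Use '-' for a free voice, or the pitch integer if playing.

Op 1: note_on(80): voice 0 is free -> assigned | voices=[80 - - - - -]
Op 2: note_on(61): voice 1 is free -> assigned | voices=[80 61 - - - -]
Op 3: note_on(68): voice 2 is free -> assigned | voices=[80 61 68 - - -]
Op 4: note_on(82): voice 3 is free -> assigned | voices=[80 61 68 82 - -]
Op 5: note_off(68): free voice 2 | voices=[80 61 - 82 - -]
Op 6: note_on(84): voice 2 is free -> assigned | voices=[80 61 84 82 - -]
Op 7: note_on(66): voice 4 is free -> assigned | voices=[80 61 84 82 66 -]

Answer: 80 61 84 82 66 -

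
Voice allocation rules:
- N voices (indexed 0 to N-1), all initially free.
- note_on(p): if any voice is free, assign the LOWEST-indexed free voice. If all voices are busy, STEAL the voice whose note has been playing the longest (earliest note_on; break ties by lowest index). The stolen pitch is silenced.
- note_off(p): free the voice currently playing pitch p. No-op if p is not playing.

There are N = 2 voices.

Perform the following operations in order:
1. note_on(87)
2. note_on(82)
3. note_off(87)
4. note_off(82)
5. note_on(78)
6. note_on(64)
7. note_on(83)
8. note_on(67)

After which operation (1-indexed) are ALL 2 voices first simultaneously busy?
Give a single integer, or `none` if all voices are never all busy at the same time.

Answer: 2

Derivation:
Op 1: note_on(87): voice 0 is free -> assigned | voices=[87 -]
Op 2: note_on(82): voice 1 is free -> assigned | voices=[87 82]
Op 3: note_off(87): free voice 0 | voices=[- 82]
Op 4: note_off(82): free voice 1 | voices=[- -]
Op 5: note_on(78): voice 0 is free -> assigned | voices=[78 -]
Op 6: note_on(64): voice 1 is free -> assigned | voices=[78 64]
Op 7: note_on(83): all voices busy, STEAL voice 0 (pitch 78, oldest) -> assign | voices=[83 64]
Op 8: note_on(67): all voices busy, STEAL voice 1 (pitch 64, oldest) -> assign | voices=[83 67]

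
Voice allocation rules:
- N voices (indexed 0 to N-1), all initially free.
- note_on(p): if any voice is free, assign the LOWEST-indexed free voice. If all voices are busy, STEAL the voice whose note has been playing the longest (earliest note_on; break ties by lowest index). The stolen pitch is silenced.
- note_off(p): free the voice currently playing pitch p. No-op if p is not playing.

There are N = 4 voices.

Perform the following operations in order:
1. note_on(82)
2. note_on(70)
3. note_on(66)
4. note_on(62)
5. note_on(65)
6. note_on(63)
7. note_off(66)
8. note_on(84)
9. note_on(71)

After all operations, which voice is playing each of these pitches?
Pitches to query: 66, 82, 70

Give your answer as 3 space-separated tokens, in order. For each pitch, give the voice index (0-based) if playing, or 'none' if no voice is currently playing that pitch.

Op 1: note_on(82): voice 0 is free -> assigned | voices=[82 - - -]
Op 2: note_on(70): voice 1 is free -> assigned | voices=[82 70 - -]
Op 3: note_on(66): voice 2 is free -> assigned | voices=[82 70 66 -]
Op 4: note_on(62): voice 3 is free -> assigned | voices=[82 70 66 62]
Op 5: note_on(65): all voices busy, STEAL voice 0 (pitch 82, oldest) -> assign | voices=[65 70 66 62]
Op 6: note_on(63): all voices busy, STEAL voice 1 (pitch 70, oldest) -> assign | voices=[65 63 66 62]
Op 7: note_off(66): free voice 2 | voices=[65 63 - 62]
Op 8: note_on(84): voice 2 is free -> assigned | voices=[65 63 84 62]
Op 9: note_on(71): all voices busy, STEAL voice 3 (pitch 62, oldest) -> assign | voices=[65 63 84 71]

Answer: none none none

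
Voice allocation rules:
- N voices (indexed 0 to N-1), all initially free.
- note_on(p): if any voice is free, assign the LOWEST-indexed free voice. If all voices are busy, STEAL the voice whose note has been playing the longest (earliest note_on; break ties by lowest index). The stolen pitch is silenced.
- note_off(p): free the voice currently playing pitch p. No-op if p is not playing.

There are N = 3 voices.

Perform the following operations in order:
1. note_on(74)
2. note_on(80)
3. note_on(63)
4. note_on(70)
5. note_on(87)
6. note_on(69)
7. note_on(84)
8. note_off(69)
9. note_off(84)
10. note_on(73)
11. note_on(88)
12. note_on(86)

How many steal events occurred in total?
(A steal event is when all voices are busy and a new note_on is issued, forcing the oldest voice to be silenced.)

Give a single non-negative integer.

Answer: 5

Derivation:
Op 1: note_on(74): voice 0 is free -> assigned | voices=[74 - -]
Op 2: note_on(80): voice 1 is free -> assigned | voices=[74 80 -]
Op 3: note_on(63): voice 2 is free -> assigned | voices=[74 80 63]
Op 4: note_on(70): all voices busy, STEAL voice 0 (pitch 74, oldest) -> assign | voices=[70 80 63]
Op 5: note_on(87): all voices busy, STEAL voice 1 (pitch 80, oldest) -> assign | voices=[70 87 63]
Op 6: note_on(69): all voices busy, STEAL voice 2 (pitch 63, oldest) -> assign | voices=[70 87 69]
Op 7: note_on(84): all voices busy, STEAL voice 0 (pitch 70, oldest) -> assign | voices=[84 87 69]
Op 8: note_off(69): free voice 2 | voices=[84 87 -]
Op 9: note_off(84): free voice 0 | voices=[- 87 -]
Op 10: note_on(73): voice 0 is free -> assigned | voices=[73 87 -]
Op 11: note_on(88): voice 2 is free -> assigned | voices=[73 87 88]
Op 12: note_on(86): all voices busy, STEAL voice 1 (pitch 87, oldest) -> assign | voices=[73 86 88]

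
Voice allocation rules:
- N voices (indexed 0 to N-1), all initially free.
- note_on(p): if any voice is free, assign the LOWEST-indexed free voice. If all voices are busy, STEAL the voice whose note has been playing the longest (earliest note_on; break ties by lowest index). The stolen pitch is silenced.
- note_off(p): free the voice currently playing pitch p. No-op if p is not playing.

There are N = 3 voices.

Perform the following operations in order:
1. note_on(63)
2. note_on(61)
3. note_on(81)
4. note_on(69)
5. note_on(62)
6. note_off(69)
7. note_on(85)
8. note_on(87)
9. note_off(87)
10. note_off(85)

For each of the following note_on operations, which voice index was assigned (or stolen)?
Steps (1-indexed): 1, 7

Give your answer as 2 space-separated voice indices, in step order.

Op 1: note_on(63): voice 0 is free -> assigned | voices=[63 - -]
Op 2: note_on(61): voice 1 is free -> assigned | voices=[63 61 -]
Op 3: note_on(81): voice 2 is free -> assigned | voices=[63 61 81]
Op 4: note_on(69): all voices busy, STEAL voice 0 (pitch 63, oldest) -> assign | voices=[69 61 81]
Op 5: note_on(62): all voices busy, STEAL voice 1 (pitch 61, oldest) -> assign | voices=[69 62 81]
Op 6: note_off(69): free voice 0 | voices=[- 62 81]
Op 7: note_on(85): voice 0 is free -> assigned | voices=[85 62 81]
Op 8: note_on(87): all voices busy, STEAL voice 2 (pitch 81, oldest) -> assign | voices=[85 62 87]
Op 9: note_off(87): free voice 2 | voices=[85 62 -]
Op 10: note_off(85): free voice 0 | voices=[- 62 -]

Answer: 0 0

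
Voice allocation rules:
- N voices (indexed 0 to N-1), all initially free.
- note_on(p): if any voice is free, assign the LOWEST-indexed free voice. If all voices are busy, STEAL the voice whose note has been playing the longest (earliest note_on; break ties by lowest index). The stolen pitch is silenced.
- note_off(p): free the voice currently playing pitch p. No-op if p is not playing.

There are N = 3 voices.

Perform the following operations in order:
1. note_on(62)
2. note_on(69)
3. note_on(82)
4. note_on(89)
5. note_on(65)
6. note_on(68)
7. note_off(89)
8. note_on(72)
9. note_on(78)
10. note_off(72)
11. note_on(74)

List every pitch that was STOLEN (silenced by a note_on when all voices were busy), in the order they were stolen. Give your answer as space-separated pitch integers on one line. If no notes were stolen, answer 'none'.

Answer: 62 69 82 65

Derivation:
Op 1: note_on(62): voice 0 is free -> assigned | voices=[62 - -]
Op 2: note_on(69): voice 1 is free -> assigned | voices=[62 69 -]
Op 3: note_on(82): voice 2 is free -> assigned | voices=[62 69 82]
Op 4: note_on(89): all voices busy, STEAL voice 0 (pitch 62, oldest) -> assign | voices=[89 69 82]
Op 5: note_on(65): all voices busy, STEAL voice 1 (pitch 69, oldest) -> assign | voices=[89 65 82]
Op 6: note_on(68): all voices busy, STEAL voice 2 (pitch 82, oldest) -> assign | voices=[89 65 68]
Op 7: note_off(89): free voice 0 | voices=[- 65 68]
Op 8: note_on(72): voice 0 is free -> assigned | voices=[72 65 68]
Op 9: note_on(78): all voices busy, STEAL voice 1 (pitch 65, oldest) -> assign | voices=[72 78 68]
Op 10: note_off(72): free voice 0 | voices=[- 78 68]
Op 11: note_on(74): voice 0 is free -> assigned | voices=[74 78 68]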